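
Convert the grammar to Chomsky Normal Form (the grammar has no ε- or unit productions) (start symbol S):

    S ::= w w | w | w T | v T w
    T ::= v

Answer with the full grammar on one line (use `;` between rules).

S ::= X1 X1 | w | X1 T | X2 Y1; T ::= v; X1 ::= w; X2 ::= v; Y1 ::= T X1

Introduce a nonterminal for each terminal appearing in a rule of length ≥ 2: X1 → w, X2 → v.
Binarize each right-hand side of length ≥ 3 by chaining fresh nonterminals (Y1, Y2, …): affected rules were S → X2 T X1.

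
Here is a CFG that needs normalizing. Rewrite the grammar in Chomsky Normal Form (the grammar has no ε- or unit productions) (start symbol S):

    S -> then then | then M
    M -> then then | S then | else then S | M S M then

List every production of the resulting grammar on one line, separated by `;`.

S -> X1 X1 | X1 M; M -> X1 X1 | S X1 | X2 Y1 | M Y2; X1 -> then; X2 -> else; Y1 -> X1 S; Y2 -> S Y3; Y3 -> M X1

Introduce a nonterminal for each terminal appearing in a rule of length ≥ 2: X1 → then, X2 → else.
Binarize each right-hand side of length ≥ 3 by chaining fresh nonterminals (Y1, Y2, …): affected rules were M → X2 X1 S; M → M S M X1.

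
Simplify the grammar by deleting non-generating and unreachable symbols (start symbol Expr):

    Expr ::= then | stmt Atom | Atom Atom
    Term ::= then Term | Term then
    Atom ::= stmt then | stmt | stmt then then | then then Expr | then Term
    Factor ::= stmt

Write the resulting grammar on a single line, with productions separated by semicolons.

Expr ::= then | stmt Atom | Atom Atom; Atom ::= stmt then | stmt | stmt then then | then then Expr

Generating nonterminals: {Atom, Expr, Factor}.
Reachable from Expr after that: {Atom, Expr}.
Removed useless symbols: {Factor, Term} and every production mentioning them.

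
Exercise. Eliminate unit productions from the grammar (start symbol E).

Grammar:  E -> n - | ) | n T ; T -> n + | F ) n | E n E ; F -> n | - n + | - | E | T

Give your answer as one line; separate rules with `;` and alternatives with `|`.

Unit pairs: F ⇒* {E, T}.
For each unit pair (A, B), copy every non-unit production of B to A, then drop all unit productions.

E -> n - | ) | n T; T -> n + | F ) n | E n E; F -> n - | ) | n T | n | - n + | - | n + | F ) n | E n E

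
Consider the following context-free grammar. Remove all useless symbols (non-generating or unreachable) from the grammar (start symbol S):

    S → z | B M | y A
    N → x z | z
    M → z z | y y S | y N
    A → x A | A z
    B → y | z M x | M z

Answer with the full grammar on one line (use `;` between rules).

Generating nonterminals: {B, M, N, S}.
Reachable from S after that: {B, M, N, S}.
Removed useless symbols: {A} and every production mentioning them.

S → z | B M; N → x z | z; M → z z | y y S | y N; B → y | z M x | M z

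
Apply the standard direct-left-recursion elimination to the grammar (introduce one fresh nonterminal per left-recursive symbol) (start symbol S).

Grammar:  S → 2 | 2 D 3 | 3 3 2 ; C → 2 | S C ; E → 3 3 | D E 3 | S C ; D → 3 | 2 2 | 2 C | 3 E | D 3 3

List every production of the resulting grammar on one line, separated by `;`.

Directly left-recursive nonterminal: D.
For D: α = {3 3}, β = {3, 2 2, 2 C, 3 E}. Rewrite as D → β D' and D' → α D' | ε.

S → 2 | 2 D 3 | 3 3 2; C → 2 | S C; E → 3 3 | D E 3 | S C; D → 3 D' | 2 2 D' | 2 C D' | 3 E D'; D' → 3 3 D' | ε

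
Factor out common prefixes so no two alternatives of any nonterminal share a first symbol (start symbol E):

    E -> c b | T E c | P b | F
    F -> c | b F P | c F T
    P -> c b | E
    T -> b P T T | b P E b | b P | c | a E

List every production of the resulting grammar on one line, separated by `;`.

E -> c b | T E c | P b | F; F -> b F P | c F'; P -> c b | E; T -> c | a E | b P T'; F' -> ε | F T; T' -> T T | E b | ε

F has alternatives sharing prefix 'c': factor to F → c F' with F' → ε | F T.
T has alternatives sharing prefix 'b P': factor to T → b P T' with T' → T T | E b | ε.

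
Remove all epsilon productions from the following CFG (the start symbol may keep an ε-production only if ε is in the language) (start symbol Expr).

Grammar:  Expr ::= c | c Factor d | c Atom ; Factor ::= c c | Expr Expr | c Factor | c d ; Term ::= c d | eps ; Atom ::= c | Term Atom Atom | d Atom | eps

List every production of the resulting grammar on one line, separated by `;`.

Expr ::= c | c Factor d | c Atom; Factor ::= c c | Expr Expr | c Factor | c d; Term ::= c d; Atom ::= c | Term Atom Atom | Term Atom | Term | Atom Atom | d Atom | d

Nullable nonterminals: {Atom, Term}.
ε ∉ L(G), so no ε-production is kept.
For each production, add variants omitting each subset of nullable occurrences: Atom → Term Atom Atom gives Term Atom Atom | Term Atom | Term | Atom Atom. Atom → d Atom gives d Atom | d.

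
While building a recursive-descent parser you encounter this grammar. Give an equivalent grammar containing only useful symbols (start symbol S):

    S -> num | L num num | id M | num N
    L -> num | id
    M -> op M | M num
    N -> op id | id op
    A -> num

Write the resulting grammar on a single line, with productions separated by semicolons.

Generating nonterminals: {A, L, N, S}.
Reachable from S after that: {L, N, S}.
Removed useless symbols: {A, M} and every production mentioning them.

S -> num | L num num | num N; L -> num | id; N -> op id | id op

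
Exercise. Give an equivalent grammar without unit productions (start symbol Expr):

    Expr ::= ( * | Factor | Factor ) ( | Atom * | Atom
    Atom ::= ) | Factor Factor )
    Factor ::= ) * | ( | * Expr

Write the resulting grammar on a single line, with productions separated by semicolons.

Expr ::= ) | Factor Factor ) | ) * | ( | * Expr | ( * | Factor ) ( | Atom *; Atom ::= ) | Factor Factor ); Factor ::= ) * | ( | * Expr

Unit pairs: Expr ⇒* {Atom, Factor}.
For each unit pair (A, B), copy every non-unit production of B to A, then drop all unit productions.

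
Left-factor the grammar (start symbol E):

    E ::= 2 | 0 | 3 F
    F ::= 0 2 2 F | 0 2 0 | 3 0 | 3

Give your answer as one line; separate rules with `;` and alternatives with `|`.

F has alternatives sharing prefix '0 2': factor to F → 0 2 F' with F' → 2 F | 0.
F has alternatives sharing prefix '3': factor to F → 3 F'' with F'' → 0 | ε.

E ::= 2 | 0 | 3 F; F ::= 0 2 F' | 3 F''; F' ::= 2 F | 0; F'' ::= 0 | epsilon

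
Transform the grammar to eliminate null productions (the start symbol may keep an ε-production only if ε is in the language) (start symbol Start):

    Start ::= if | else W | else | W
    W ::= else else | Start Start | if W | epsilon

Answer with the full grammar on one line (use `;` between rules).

Start ::= if | else W | else | W | ε; W ::= else else | Start Start | Start | if W | if

Nullable set = {Start, W}.
ε ∈ L(G) since Start is nullable, so keep Start → ε.
For each production, add variants omitting each subset of nullable occurrences: Start → else W gives else W | else. W → Start Start gives Start Start | Start. W → if W gives if W | if.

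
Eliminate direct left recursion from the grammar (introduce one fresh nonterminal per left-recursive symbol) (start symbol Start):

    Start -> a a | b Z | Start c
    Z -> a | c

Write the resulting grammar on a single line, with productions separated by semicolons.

Start -> a a Start1 | b Z Start1; Z -> a | c; Start1 -> c Start1 | ε

Directly left-recursive nonterminal: Start.
For Start: α = {c}, β = {a a, b Z}. Rewrite as Start → β Start1 and Start1 → α Start1 | ε.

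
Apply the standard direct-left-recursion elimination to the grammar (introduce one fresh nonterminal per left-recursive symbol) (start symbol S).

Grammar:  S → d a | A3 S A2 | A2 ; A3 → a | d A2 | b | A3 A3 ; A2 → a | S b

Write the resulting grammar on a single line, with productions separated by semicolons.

S → d a | A3 S A2 | A2; A3 → a A3' | d A2 A3' | b A3'; A2 → a | S b; A3' → A3 A3' | ε

Directly left-recursive nonterminal: A3.
For A3: α = {A3}, β = {a, d A2, b}. Rewrite as A3 → β A3' and A3' → α A3' | ε.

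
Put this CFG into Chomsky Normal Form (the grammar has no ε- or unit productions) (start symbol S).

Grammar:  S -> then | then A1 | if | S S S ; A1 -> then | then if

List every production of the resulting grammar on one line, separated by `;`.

S -> then | X1 A1 | if | S Y1; A1 -> then | X1 X2; X1 -> then; X2 -> if; Y1 -> S S

Introduce a nonterminal for each terminal appearing in a rule of length ≥ 2: X1 → then, X2 → if.
Binarize each right-hand side of length ≥ 3 by chaining fresh nonterminals (Y1, Y2, …): affected rules were S → S S S.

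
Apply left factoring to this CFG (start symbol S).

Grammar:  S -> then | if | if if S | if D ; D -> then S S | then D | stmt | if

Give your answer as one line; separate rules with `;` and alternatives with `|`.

S has alternatives sharing prefix 'if': factor to S → if S' with S' → ε | if S | D.
D has alternatives sharing prefix 'then': factor to D → then D' with D' → S S | D.

S -> then | if S'; D -> stmt | if | then D'; S' -> ε | if S | D; D' -> S S | D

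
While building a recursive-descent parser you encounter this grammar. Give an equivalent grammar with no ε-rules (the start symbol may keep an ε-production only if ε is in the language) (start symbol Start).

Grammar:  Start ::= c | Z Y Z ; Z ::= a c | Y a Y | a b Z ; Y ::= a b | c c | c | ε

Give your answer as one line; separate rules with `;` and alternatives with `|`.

Nullable set = {Y}.
ε ∉ L(G), so no ε-production is kept.
Expand every rule over subsets of its nullable positions: Start → Z Y Z gives Z Y Z | Z Z. Z → Y a Y gives Y a Y | Y a | a Y | a.

Start ::= c | Z Y Z | Z Z; Z ::= a c | Y a Y | Y a | a Y | a | a b Z; Y ::= a b | c c | c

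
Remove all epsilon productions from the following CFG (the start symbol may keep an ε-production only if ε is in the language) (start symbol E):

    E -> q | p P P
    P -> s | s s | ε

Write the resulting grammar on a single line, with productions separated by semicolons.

E -> q | p P P | p P | p; P -> s | s s

Nullable nonterminals: {P}.
ε ∉ L(G), so no ε-production is kept.
For each production, add variants omitting each subset of nullable occurrences: E → p P P gives p P P | p P | p.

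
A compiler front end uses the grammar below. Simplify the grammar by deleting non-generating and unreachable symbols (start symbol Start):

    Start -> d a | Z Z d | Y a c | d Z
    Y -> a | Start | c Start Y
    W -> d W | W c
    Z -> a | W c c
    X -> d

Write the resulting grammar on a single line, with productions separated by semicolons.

Generating nonterminals: {Start, X, Y, Z}.
Reachable from Start after that: {Start, Y, Z}.
Removed useless symbols: {W, X} and every production mentioning them.

Start -> d a | Z Z d | Y a c | d Z; Y -> a | Start | c Start Y; Z -> a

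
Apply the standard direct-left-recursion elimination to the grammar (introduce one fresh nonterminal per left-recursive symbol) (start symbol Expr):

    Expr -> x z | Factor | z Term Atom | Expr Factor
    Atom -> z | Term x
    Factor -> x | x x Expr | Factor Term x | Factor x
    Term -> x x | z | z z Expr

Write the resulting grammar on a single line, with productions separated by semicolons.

Left recursion appears on Expr, Factor.
For Expr: α = {Factor}, β = {x z, Factor, z Term Atom}. Rewrite as Expr → β Expr1 and Expr1 → α Expr1 | ε.
For Factor: α = {Term x, x}, β = {x, x x Expr}. Rewrite as Factor → β Factor1 and Factor1 → α Factor1 | ε.

Expr -> x z Expr1 | Factor Expr1 | z Term Atom Expr1; Atom -> z | Term x; Factor -> x Factor1 | x x Expr Factor1; Term -> x x | z | z z Expr; Expr1 -> Factor Expr1 | epsilon; Factor1 -> Term x Factor1 | x Factor1 | epsilon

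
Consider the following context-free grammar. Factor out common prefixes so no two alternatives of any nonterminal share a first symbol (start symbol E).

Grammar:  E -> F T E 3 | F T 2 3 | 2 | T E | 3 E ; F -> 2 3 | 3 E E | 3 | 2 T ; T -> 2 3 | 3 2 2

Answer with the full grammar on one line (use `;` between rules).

E has alternatives sharing prefix 'F T': factor to E → F T E' with E' → E 3 | 2 3.
F has alternatives sharing prefix '2': factor to F → 2 F' with F' → 3 | T.
F has alternatives sharing prefix '3': factor to F → 3 F'' with F'' → E E | ε.

E -> 2 | T E | 3 E | F T E'; F -> 2 F' | 3 F''; T -> 2 3 | 3 2 2; E' -> E 3 | 2 3; F' -> 3 | T; F'' -> E E | ε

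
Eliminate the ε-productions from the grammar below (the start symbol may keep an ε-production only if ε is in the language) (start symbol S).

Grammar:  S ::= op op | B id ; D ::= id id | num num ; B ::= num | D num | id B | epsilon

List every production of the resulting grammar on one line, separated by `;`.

Nullable set = {B}.
ε ∉ L(G), so no ε-production is kept.
Expand every rule over subsets of its nullable positions: S → B id gives B id | id. B → id B gives id B | id.

S ::= op op | B id | id; D ::= id id | num num; B ::= num | D num | id B | id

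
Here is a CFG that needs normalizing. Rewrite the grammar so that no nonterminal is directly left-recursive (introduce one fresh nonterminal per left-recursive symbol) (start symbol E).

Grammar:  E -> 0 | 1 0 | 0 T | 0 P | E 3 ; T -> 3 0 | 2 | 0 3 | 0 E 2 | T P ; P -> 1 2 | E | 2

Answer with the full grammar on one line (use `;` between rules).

E, T are directly left-recursive.
For E: α = {3}, β = {0, 1 0, 0 T, 0 P}. Rewrite as E → β E' and E' → α E' | ε.
For T: α = {P}, β = {3 0, 2, 0 3, 0 E 2}. Rewrite as T → β T' and T' → α T' | ε.

E -> 0 E' | 1 0 E' | 0 T E' | 0 P E'; T -> 3 0 T' | 2 T' | 0 3 T' | 0 E 2 T'; P -> 1 2 | E | 2; E' -> 3 E' | ε; T' -> P T' | ε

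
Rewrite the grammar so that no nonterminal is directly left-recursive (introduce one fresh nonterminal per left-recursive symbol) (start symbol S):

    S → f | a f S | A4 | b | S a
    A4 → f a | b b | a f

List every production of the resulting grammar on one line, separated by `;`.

S → f S' | a f S S' | A4 S' | b S'; A4 → f a | b b | a f; S' → a S' | ε

Left recursion appears on S.
For S: α = {a}, β = {f, a f S, A4, b}. Rewrite as S → β S' and S' → α S' | ε.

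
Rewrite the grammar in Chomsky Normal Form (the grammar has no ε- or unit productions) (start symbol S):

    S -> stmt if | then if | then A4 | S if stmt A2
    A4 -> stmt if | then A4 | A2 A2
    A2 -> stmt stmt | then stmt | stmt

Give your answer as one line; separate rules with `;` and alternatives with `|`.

S -> X1 X2 | X3 X2 | X3 A4 | S Y1; A4 -> X1 X2 | X3 A4 | A2 A2; A2 -> X1 X1 | X3 X1 | stmt; X1 -> stmt; X2 -> if; X3 -> then; Y1 -> X2 Y2; Y2 -> X1 A2

Introduce a nonterminal for each terminal appearing in a rule of length ≥ 2: X1 → stmt, X2 → if, X3 → then.
Binarize each right-hand side of length ≥ 3 by chaining fresh nonterminals (Y1, Y2, …): affected rules were S → S X2 X1 A2.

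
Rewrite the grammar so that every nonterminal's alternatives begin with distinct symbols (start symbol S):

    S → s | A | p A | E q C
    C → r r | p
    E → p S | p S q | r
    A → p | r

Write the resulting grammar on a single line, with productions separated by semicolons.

S → s | A | p A | E q C; C → r r | p; E → r | p S E'; A → p | r; E' → ε | q

E has alternatives sharing prefix 'p S': factor to E → p S E' with E' → ε | q.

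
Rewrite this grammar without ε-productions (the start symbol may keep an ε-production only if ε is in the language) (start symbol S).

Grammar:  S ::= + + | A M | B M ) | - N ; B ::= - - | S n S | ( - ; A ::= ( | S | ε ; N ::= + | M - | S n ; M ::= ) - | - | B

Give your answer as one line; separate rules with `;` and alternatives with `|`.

Nullable set = {A}.
ε ∉ L(G), so no ε-production is kept.
Expand every rule over subsets of its nullable positions: S → A M gives A M | M.

S ::= + + | A M | M | B M ) | - N; B ::= - - | S n S | ( -; A ::= ( | S; N ::= + | M - | S n; M ::= ) - | - | B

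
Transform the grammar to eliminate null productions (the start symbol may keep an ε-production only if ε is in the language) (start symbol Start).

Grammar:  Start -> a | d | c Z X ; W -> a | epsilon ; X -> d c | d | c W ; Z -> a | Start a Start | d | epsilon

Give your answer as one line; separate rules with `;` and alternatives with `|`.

The nullable symbols are {W, Z}.
ε ∉ L(G), so no ε-production is kept.
Add the nullable-subset variants: Start → c Z X gives c Z X | c X. X → c W gives c W | c.

Start -> a | d | c Z X | c X; W -> a; X -> d c | d | c W | c; Z -> a | Start a Start | d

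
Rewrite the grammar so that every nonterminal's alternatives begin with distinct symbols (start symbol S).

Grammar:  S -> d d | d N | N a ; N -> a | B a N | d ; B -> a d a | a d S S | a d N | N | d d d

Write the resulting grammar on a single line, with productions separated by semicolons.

S -> N a | d S'; N -> a | B a N | d; B -> N | d d d | a d B'; S' -> d | N; B' -> a | S S | N

S has alternatives sharing prefix 'd': factor to S → d S' with S' → d | N.
B has alternatives sharing prefix 'a d': factor to B → a d B' with B' → a | S S | N.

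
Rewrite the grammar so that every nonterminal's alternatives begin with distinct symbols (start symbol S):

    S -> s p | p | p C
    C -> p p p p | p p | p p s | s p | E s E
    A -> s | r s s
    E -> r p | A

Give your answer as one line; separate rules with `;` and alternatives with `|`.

S -> s p | p S'; C -> s p | E s E | p p C'; A -> s | r s s; E -> r p | A; S' -> ε | C; C' -> p p | ε | s

S has alternatives sharing prefix 'p': factor to S → p S' with S' → ε | C.
C has alternatives sharing prefix 'p p': factor to C → p p C' with C' → p p | ε | s.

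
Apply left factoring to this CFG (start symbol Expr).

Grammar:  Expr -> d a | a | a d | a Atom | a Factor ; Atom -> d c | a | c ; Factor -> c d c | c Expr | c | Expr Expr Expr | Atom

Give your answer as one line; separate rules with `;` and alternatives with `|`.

Expr -> d a | a Expr1; Atom -> d c | a | c; Factor -> Expr Expr Expr | Atom | c Factor1; Expr1 -> ε | d | Atom | Factor; Factor1 -> d c | Expr | ε

Expr has alternatives sharing prefix 'a': factor to Expr → a Expr1 with Expr1 → ε | d | Atom | Factor.
Factor has alternatives sharing prefix 'c': factor to Factor → c Factor1 with Factor1 → d c | Expr | ε.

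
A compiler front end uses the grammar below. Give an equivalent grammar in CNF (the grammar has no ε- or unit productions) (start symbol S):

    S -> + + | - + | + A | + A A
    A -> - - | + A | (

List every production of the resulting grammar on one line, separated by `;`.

Introduce a nonterminal for each terminal appearing in a rule of length ≥ 2: X1 → +, X2 → -.
Binarize each right-hand side of length ≥ 3 by chaining fresh nonterminals (Y1, Y2, …): affected rules were S → X1 A A.

S -> X1 X1 | X2 X1 | X1 A | X1 Y1; A -> X2 X2 | X1 A | (; X1 -> +; X2 -> -; Y1 -> A A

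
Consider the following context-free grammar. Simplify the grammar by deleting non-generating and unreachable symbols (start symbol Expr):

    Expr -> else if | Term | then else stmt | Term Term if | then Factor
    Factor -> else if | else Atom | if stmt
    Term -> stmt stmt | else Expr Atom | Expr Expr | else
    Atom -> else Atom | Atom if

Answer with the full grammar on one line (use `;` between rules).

Expr -> else if | Term | then else stmt | Term Term if | then Factor; Factor -> else if | if stmt; Term -> stmt stmt | Expr Expr | else

Generating nonterminals: {Expr, Factor, Term}.
Reachable from Expr after that: {Expr, Factor, Term}.
Removed useless symbols: {Atom} and every production mentioning them.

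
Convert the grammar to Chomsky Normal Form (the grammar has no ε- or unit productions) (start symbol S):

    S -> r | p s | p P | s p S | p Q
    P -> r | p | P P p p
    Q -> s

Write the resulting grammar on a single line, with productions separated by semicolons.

Introduce a nonterminal for each terminal appearing in a rule of length ≥ 2: X1 → p, X2 → s.
Binarize each right-hand side of length ≥ 3 by chaining fresh nonterminals (Y1, Y2, …): affected rules were S → X2 X1 S; P → P P X1 X1.

S -> r | X1 X2 | X1 P | X2 Y1 | X1 Q; P -> r | p | P Y2; Q -> s; X1 -> p; X2 -> s; Y1 -> X1 S; Y2 -> P Y3; Y3 -> X1 X1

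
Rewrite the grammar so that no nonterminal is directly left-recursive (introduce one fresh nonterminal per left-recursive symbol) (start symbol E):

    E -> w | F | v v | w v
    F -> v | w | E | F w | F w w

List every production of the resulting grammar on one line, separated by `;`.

E -> w | F | v v | w v; F -> v F' | w F' | E F'; F' -> w F' | w w F' | ε

F is directly left-recursive.
For F: α = {w, w w}, β = {v, w, E}. Rewrite as F → β F' and F' → α F' | ε.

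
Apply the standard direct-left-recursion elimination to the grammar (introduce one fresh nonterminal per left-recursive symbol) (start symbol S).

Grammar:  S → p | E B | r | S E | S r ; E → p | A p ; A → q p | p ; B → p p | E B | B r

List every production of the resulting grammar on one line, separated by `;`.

Left recursion appears on S, B.
For S: α = {E, r}, β = {p, E B, r}. Rewrite as S → β S' and S' → α S' | ε.
For B: α = {r}, β = {p p, E B}. Rewrite as B → β B' and B' → α B' | ε.

S → p S' | E B S' | r S'; E → p | A p; A → q p | p; B → p p B' | E B B'; S' → E S' | r S' | ε; B' → r B' | ε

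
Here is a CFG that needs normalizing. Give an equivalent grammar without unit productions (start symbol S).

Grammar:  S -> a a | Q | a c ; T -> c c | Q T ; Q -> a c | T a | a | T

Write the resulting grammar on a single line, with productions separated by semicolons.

S -> a a | a c | T a | a | c c | Q T; T -> c c | Q T; Q -> a c | T a | a | c c | Q T

Unit pairs: Q ⇒* {T}; S ⇒* {Q, T}.
Replace each nonterminal's rules with the union of the non-unit rules of every nonterminal it unit-derives.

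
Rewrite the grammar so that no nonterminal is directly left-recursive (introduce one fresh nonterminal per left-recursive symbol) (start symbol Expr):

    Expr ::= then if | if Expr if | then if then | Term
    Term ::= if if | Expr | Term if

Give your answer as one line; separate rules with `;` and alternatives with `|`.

Directly left-recursive nonterminal: Term.
For Term: α = {if}, β = {if if, Expr}. Rewrite as Term → β Term1 and Term1 → α Term1 | ε.

Expr ::= then if | if Expr if | then if then | Term; Term ::= if if Term1 | Expr Term1; Term1 ::= if Term1 | ε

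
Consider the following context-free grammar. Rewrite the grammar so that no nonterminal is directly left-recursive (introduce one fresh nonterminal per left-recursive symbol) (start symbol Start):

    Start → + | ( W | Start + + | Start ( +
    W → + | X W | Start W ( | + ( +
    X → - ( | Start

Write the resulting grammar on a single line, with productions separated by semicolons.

Start is directly left-recursive.
For Start: α = {+ +, ( +}, β = {+, ( W}. Rewrite as Start → β Start1 and Start1 → α Start1 | ε.

Start → + Start1 | ( W Start1; W → + | X W | Start W ( | + ( +; X → - ( | Start; Start1 → + + Start1 | ( + Start1 | epsilon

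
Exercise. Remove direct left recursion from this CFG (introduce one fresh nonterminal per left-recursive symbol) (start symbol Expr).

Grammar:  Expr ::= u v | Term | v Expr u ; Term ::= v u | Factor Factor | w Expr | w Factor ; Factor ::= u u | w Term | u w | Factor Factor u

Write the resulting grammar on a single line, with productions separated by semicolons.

Expr ::= u v | Term | v Expr u; Term ::= v u | Factor Factor | w Expr | w Factor; Factor ::= u u Factor1 | w Term Factor1 | u w Factor1; Factor1 ::= Factor u Factor1 | ε

Factor is directly left-recursive.
For Factor: α = {Factor u}, β = {u u, w Term, u w}. Rewrite as Factor → β Factor1 and Factor1 → α Factor1 | ε.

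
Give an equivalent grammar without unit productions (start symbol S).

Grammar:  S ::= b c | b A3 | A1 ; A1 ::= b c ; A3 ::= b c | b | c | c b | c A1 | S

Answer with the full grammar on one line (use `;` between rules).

Unit pairs: A3 ⇒* {A1, S}; S ⇒* {A1}.
For each unit pair (A, B), copy every non-unit production of B to A, then drop all unit productions.

S ::= b c | b A3; A1 ::= b c; A3 ::= b c | b A3 | b | c | c b | c A1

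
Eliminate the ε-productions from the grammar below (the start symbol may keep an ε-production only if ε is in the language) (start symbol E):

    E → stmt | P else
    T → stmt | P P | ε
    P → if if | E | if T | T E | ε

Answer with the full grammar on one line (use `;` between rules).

The nullable symbols are {P, T}.
ε ∉ L(G), so no ε-production is kept.
Add the nullable-subset variants: E → P else gives P else | else. T → P P gives P P | P. P → if T gives if T | if.

E → stmt | P else | else; T → stmt | P P | P; P → if if | E | if T | if | T E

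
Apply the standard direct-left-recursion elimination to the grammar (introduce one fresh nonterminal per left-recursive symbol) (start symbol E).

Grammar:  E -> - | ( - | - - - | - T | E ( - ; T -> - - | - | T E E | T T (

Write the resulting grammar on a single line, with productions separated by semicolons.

E -> - E' | ( - E' | - - - E' | - T E'; T -> - - T' | - T'; E' -> ( - E' | eps; T' -> E E T' | T ( T' | eps

E, T are directly left-recursive.
For E: α = {( -}, β = {-, ( -, - - -, - T}. Rewrite as E → β E' and E' → α E' | ε.
For T: α = {E E, T (}, β = {- -, -}. Rewrite as T → β T' and T' → α T' | ε.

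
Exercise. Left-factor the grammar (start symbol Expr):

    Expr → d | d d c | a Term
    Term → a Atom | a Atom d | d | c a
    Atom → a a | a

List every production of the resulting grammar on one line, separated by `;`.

Expr has alternatives sharing prefix 'd': factor to Expr → d Expr1 with Expr1 → ε | d c.
Term has alternatives sharing prefix 'a Atom': factor to Term → a Atom Term1 with Term1 → ε | d.
Atom has alternatives sharing prefix 'a': factor to Atom → a Atom1 with Atom1 → a | ε.

Expr → a Term | d Expr1; Term → d | c a | a Atom Term1; Atom → a Atom1; Expr1 → ε | d c; Term1 → ε | d; Atom1 → a | ε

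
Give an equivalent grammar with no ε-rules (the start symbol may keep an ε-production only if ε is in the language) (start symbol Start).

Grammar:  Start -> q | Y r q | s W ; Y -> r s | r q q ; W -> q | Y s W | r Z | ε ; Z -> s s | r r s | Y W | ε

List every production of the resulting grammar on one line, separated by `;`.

The nullable symbols are {W, Z}.
ε ∉ L(G), so no ε-production is kept.
For each production, add variants omitting each subset of nullable occurrences: Start → s W gives s W | s. W → Y s W gives Y s W | Y s. W → r Z gives r Z | r. Z → Y W gives Y W | Y.

Start -> q | Y r q | s W | s; Y -> r s | r q q; W -> q | Y s W | Y s | r Z | r; Z -> s s | r r s | Y W | Y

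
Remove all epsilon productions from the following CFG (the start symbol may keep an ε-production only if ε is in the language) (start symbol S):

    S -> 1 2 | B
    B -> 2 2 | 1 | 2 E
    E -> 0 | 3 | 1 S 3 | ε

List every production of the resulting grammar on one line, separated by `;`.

S -> 1 2 | B; B -> 2 2 | 1 | 2 E | 2; E -> 0 | 3 | 1 S 3

Nullable nonterminals: {E}.
ε ∉ L(G), so no ε-production is kept.
For each production, add variants omitting each subset of nullable occurrences: B → 2 E gives 2 E | 2.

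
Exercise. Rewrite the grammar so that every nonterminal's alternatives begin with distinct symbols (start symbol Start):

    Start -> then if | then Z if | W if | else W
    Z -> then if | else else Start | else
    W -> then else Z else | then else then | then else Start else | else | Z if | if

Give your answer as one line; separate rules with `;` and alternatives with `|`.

Start -> W if | else W | then Start1; Z -> then if | else Z1; W -> else | Z if | if | then else W1; Start1 -> if | Z if; Z1 -> else Start | ε; W1 -> Z else | then | Start else

Start has alternatives sharing prefix 'then': factor to Start → then Start1 with Start1 → if | Z if.
Z has alternatives sharing prefix 'else': factor to Z → else Z1 with Z1 → else Start | ε.
W has alternatives sharing prefix 'then else': factor to W → then else W1 with W1 → Z else | then | Start else.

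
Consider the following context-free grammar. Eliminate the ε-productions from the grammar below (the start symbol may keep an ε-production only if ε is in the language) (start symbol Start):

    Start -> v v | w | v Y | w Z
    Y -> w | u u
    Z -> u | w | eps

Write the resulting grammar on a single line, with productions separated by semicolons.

The nullable symbols are {Z}.
ε ∉ L(G), so no ε-production is kept.

Start -> v v | w | v Y | w Z; Y -> w | u u; Z -> u | w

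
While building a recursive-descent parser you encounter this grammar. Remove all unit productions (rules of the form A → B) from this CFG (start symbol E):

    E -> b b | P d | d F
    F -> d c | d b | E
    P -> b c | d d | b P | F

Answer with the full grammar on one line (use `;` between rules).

Unit pairs: F ⇒* {E}; P ⇒* {E, F}.
For every A with A ⇒* B via unit rules, add B's non-unit alternatives to A; then delete every rule of the form X → Y.

E -> b b | P d | d F; F -> b b | P d | d F | d c | d b; P -> b b | P d | d F | d c | d b | b c | d d | b P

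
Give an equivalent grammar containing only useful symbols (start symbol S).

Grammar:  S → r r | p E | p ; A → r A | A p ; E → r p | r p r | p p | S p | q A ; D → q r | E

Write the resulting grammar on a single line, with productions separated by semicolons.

S → r r | p E | p; E → r p | r p r | p p | S p

Generating nonterminals: {D, E, S}.
Reachable from S after that: {E, S}.
Removed useless symbols: {A, D} and every production mentioning them.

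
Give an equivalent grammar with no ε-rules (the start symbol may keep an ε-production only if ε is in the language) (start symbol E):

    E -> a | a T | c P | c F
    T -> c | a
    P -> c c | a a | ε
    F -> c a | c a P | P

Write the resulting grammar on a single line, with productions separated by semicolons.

Nullable set = {F, P}.
ε ∉ L(G), so no ε-production is kept.
Expand every rule over subsets of its nullable positions: E → c P gives c P | c.

E -> a | a T | c P | c | c F; T -> c | a; P -> c c | a a; F -> c a | c a P | P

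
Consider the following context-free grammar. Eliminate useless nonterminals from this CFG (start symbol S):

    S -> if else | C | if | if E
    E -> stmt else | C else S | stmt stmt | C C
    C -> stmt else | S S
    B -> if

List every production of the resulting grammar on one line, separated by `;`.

S -> if else | C | if | if E; E -> stmt else | C else S | stmt stmt | C C; C -> stmt else | S S

Generating nonterminals: {B, C, E, S}.
Reachable from S after that: {C, E, S}.
Removed useless symbols: {B} and every production mentioning them.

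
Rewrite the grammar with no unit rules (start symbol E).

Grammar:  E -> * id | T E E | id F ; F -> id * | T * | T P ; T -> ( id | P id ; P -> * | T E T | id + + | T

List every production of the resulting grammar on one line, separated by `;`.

E -> * id | T E E | id F; F -> id * | T * | T P; T -> ( id | P id; P -> * | T E T | id + + | ( id | P id

Unit pairs: P ⇒* {T}.
For each unit pair (A, B), copy every non-unit production of B to A, then drop all unit productions.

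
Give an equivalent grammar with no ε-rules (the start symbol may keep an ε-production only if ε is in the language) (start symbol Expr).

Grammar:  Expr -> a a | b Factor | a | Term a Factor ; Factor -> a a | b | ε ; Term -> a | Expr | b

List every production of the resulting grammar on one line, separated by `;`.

Expr -> a a | b Factor | b | a | Term a Factor | Term a; Factor -> a a | b; Term -> a | Expr | b

Nullable set = {Factor}.
ε ∉ L(G), so no ε-production is kept.
Expand every rule over subsets of its nullable positions: Expr → b Factor gives b Factor | b. Expr → Term a Factor gives Term a Factor | Term a.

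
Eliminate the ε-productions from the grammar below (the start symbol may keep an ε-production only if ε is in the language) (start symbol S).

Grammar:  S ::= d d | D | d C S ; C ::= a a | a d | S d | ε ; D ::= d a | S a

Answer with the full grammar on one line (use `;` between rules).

The nullable symbols are {C}.
ε ∉ L(G), so no ε-production is kept.
Expand every rule over subsets of its nullable positions: S → d C S gives d C S | d S.

S ::= d d | D | d C S | d S; C ::= a a | a d | S d; D ::= d a | S a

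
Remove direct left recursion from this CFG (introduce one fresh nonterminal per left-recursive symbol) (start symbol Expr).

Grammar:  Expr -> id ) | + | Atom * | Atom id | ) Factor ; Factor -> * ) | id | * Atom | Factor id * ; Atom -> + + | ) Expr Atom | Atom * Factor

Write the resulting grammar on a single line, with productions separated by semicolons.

Expr -> id ) | + | Atom * | Atom id | ) Factor; Factor -> * ) Factor1 | id Factor1 | * Atom Factor1; Atom -> + + Atom1 | ) Expr Atom Atom1; Factor1 -> id * Factor1 | ε; Atom1 -> * Factor Atom1 | ε

Factor, Atom are directly left-recursive.
For Factor: α = {id *}, β = {* ), id, * Atom}. Rewrite as Factor → β Factor1 and Factor1 → α Factor1 | ε.
For Atom: α = {* Factor}, β = {+ +, ) Expr Atom}. Rewrite as Atom → β Atom1 and Atom1 → α Atom1 | ε.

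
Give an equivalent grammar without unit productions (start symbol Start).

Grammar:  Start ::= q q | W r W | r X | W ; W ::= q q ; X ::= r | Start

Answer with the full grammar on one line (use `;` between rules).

Unit pairs: Start ⇒* {W}; X ⇒* {Start, W}.
Replace each nonterminal's rules with the union of the non-unit rules of every nonterminal it unit-derives.

Start ::= q q | W r W | r X; W ::= q q; X ::= q q | W r W | r X | r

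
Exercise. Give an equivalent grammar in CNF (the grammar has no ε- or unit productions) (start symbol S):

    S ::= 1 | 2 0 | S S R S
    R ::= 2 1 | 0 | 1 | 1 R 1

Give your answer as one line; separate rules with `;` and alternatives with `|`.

Introduce a nonterminal for each terminal appearing in a rule of length ≥ 2: X1 → 2, X2 → 0, X3 → 1.
Binarize each right-hand side of length ≥ 3 by chaining fresh nonterminals (Y1, Y2, …): affected rules were S → S S R S; R → X3 R X3.

S ::= 1 | X1 X2 | S Y1; R ::= X1 X3 | 0 | 1 | X3 Y3; X1 ::= 2; X2 ::= 0; X3 ::= 1; Y1 ::= S Y2; Y2 ::= R S; Y3 ::= R X3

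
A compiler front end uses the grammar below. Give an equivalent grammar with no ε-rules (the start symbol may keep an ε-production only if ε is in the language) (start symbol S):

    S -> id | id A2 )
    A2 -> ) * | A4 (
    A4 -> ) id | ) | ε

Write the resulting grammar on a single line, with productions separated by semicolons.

The nullable symbols are {A4}.
ε ∉ L(G), so no ε-production is kept.
Expand every rule over subsets of its nullable positions: A2 → A4 ( gives A4 ( | (.

S -> id | id A2 ); A2 -> ) * | A4 ( | (; A4 -> ) id | )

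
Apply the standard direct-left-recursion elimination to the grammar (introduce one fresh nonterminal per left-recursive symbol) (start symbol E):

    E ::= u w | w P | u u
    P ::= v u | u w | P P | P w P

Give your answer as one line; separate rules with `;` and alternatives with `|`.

E ::= u w | w P | u u; P ::= v u P' | u w P'; P' ::= P P' | w P P' | eps

P is directly left-recursive.
For P: α = {P, w P}, β = {v u, u w}. Rewrite as P → β P' and P' → α P' | ε.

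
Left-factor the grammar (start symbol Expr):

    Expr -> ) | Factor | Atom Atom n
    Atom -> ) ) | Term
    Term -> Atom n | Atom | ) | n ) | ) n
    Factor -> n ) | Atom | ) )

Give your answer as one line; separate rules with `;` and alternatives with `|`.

Expr -> ) | Factor | Atom Atom n; Atom -> ) ) | Term; Term -> n ) | Atom Term1 | ) Term2; Factor -> n ) | Atom | ) ); Term1 -> n | epsilon; Term2 -> epsilon | n

Term has alternatives sharing prefix 'Atom': factor to Term → Atom Term1 with Term1 → n | ε.
Term has alternatives sharing prefix ')': factor to Term → ) Term2 with Term2 → ε | n.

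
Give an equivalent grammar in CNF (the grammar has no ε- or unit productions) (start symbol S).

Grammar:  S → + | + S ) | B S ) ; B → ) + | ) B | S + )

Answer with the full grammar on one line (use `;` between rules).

Introduce a nonterminal for each terminal appearing in a rule of length ≥ 2: X1 → +, X2 → ).
Binarize each right-hand side of length ≥ 3 by chaining fresh nonterminals (Y1, Y2, …): affected rules were S → X1 S X2; S → B S X2; B → S X1 X2.

S → + | X1 Y1 | B Y2; B → X2 X1 | X2 B | S Y3; X1 → +; X2 → ); Y1 → S X2; Y2 → S X2; Y3 → X1 X2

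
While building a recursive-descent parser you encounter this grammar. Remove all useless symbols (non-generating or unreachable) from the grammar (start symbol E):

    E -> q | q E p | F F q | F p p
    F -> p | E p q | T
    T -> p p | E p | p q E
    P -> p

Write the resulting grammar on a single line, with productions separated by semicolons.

E -> q | q E p | F F q | F p p; F -> p | E p q | T; T -> p p | E p | p q E

Generating nonterminals: {E, F, P, T}.
Reachable from E after that: {E, F, T}.
Removed useless symbols: {P} and every production mentioning them.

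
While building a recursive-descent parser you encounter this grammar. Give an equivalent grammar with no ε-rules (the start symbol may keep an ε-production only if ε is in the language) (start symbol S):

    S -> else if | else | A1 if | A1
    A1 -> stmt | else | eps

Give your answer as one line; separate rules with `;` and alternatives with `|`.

S -> else if | else | A1 if | if | A1 | ε; A1 -> stmt | else

Nullable nonterminals: {A1, S}.
ε ∈ L(G) since S is nullable, so keep S → ε.
For each production, add variants omitting each subset of nullable occurrences: S → A1 if gives A1 if | if.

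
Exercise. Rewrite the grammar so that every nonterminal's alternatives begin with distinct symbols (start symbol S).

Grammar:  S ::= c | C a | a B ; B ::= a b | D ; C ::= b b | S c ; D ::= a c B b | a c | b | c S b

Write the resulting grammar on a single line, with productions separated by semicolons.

S ::= c | C a | a B; B ::= a b | D; C ::= b b | S c; D ::= b | c S b | a c D'; D' ::= B b | epsilon

D has alternatives sharing prefix 'a c': factor to D → a c D' with D' → B b | ε.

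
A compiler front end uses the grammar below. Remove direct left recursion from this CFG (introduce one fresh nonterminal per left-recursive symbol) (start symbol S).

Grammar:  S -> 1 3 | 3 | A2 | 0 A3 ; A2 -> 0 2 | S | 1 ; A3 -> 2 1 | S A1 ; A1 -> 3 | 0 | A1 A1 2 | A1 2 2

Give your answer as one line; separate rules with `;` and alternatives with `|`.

Directly left-recursive nonterminal: A1.
For A1: α = {A1 2, 2 2}, β = {3, 0}. Rewrite as A1 → β A1' and A1' → α A1' | ε.

S -> 1 3 | 3 | A2 | 0 A3; A2 -> 0 2 | S | 1; A3 -> 2 1 | S A1; A1 -> 3 A1' | 0 A1'; A1' -> A1 2 A1' | 2 2 A1' | ε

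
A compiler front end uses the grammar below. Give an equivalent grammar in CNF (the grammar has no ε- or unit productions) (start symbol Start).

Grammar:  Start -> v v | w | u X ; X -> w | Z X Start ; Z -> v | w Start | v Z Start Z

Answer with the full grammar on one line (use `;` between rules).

Start -> X1 X1 | w | X2 X; X -> w | Z Y1; Z -> v | X3 Start | X1 Y2; X1 -> v; X2 -> u; X3 -> w; Y1 -> X Start; Y2 -> Z Y3; Y3 -> Start Z

Introduce a nonterminal for each terminal appearing in a rule of length ≥ 2: X1 → v, X2 → u, X3 → w.
Binarize each right-hand side of length ≥ 3 by chaining fresh nonterminals (Y1, Y2, …): affected rules were X → Z X Start; Z → X1 Z Start Z.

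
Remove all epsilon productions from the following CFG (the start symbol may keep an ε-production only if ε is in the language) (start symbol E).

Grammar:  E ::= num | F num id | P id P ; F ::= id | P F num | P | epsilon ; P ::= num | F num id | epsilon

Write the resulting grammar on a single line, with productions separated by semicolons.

Nullable nonterminals: {F, P}.
ε ∉ L(G), so no ε-production is kept.
Add the nullable-subset variants: E → F num id gives F num id | num id. E → P id P gives P id P | P id | id P | id. F → P F num gives P F num | P num | F num | num. P → F num id gives F num id | num id.

E ::= num | F num id | num id | P id P | P id | id P | id; F ::= id | P F num | P num | F num | num | P; P ::= num | F num id | num id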